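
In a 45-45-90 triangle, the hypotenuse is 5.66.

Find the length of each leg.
In a 45-45-90 triangle, hypotenuse = leg·√2  →  leg = hypotenuse/√2
leg = 5.66/√2 = 4.002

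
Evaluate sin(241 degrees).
sin(241 degrees) = -0.8746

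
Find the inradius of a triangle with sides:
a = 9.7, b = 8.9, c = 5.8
s = (a+b+c)/2 = (9.7+8.9+5.8)/2 = 12.2
Area = √(s(s-a)(s-b)(s-c)) = √(12.2·2.5·3.3·6.4) = 25.3803
r = Area/s = 25.3803/12.2 = 2.08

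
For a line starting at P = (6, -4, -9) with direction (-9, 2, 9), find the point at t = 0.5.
P(0.5) = (6 + (-9)(0.5), -4 + 2(0.5), -9 + 9(0.5)) = (1.5, -3, -4.5)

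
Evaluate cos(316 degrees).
cos(316 degrees) = 0.7193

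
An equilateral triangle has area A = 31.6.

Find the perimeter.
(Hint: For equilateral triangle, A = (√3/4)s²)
A = (√3/4)s²  →  s² = 4A/√3 = 4·31.6/√3 = 72.9771
s = 8.54266
Perimeter = 3s = 25.63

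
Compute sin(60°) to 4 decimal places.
sin(60 degrees) = sqrt(3)/2
Decimal approximation: 0.866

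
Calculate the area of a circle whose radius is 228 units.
Area = pi * r²
Area = pi * 228²
Area = pi * 51984
Area = 163312.55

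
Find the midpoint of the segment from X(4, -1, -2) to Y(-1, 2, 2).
Midpoint = ((4-1)/2, (-1+2)/2, (-2+2)/2) = (1.5, 0.5, 0)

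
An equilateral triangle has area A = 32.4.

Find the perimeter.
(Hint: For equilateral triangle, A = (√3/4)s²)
A = (√3/4)s²  →  s² = 4A/√3 = 4·32.4/√3 = 74.8246
s = 8.65012
Perimeter = 3s = 25.95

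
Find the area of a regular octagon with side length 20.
For a regular 8-gon with side length s = 20:
Apothem a = s / (2*tan(pi/8)) = 20 / (2*tan(pi/8)) ≈ 24.1421
Perimeter P = 8 * 20 = 160
Area = (1/2) * P * a = (1/2) * 160 * 24.1421 = 1931.37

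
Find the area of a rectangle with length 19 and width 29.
Area = length * width
Area = 19 * 29
Area = 551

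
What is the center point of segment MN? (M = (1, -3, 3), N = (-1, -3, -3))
Midpoint = ((1-1)/2, (-3-3)/2, (3-3)/2) = (0, -3, 0)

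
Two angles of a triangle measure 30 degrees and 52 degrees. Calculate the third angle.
Sum of angles in a triangle = 180 degrees
Third angle = 180 - 30 - 52
Third angle = 98 degrees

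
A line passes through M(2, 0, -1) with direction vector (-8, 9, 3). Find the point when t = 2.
P(2) = (2 + (-8)(2), 0 + 9(2), -1 + 3(2)) = (-14, 18, 5)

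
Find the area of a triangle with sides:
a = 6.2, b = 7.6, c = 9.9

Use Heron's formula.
s = (a+b+c)/2 = (6.2+7.6+9.9)/2 = 11.85
A = √(s(s-a)(s-b)(s-c)) = √(11.85·5.65·4.25·1.95)
A = √554.869 = 23.56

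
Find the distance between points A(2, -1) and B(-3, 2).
Using the distance formula: d = sqrt((x₂-x₁)² + (y₂-y₁)²)
dx = (-3) - 2 = -5
dy = 2 - (-1) = 3
d = sqrt((-5)² + 3²) = sqrt(25 + 9) = sqrt(34) = 5.83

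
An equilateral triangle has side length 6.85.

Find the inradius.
For an equilateral triangle, r = s/(2√3) where s is the side.
r = 6.85/(2√3) = 6.85/3.464102 = 1.977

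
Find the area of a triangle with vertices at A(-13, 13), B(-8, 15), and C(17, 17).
Using the coordinate formula: Area = (1/2)|x₁(y₂-y₃) + x₂(y₃-y₁) + x₃(y₁-y₂)|
Area = (1/2)|(-13)(15-17) + (-8)(17-13) + 17(13-15)|
Area = (1/2)|(-13)*(-2) + (-8)*4 + 17*(-2)|
Area = (1/2)|26 + (-32) + (-34)|
Area = (1/2)*40 = 20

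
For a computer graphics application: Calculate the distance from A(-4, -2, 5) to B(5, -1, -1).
d = √[(9)² + (1)² + (-6)²] = √118 = 10.86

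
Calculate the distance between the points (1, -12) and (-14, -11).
Using the distance formula: d = sqrt((x₂-x₁)² + (y₂-y₁)²)
dx = (-14) - 1 = -15
dy = (-11) - (-12) = 1
d = sqrt((-15)² + 1²) = sqrt(225 + 1) = sqrt(226) = 15.03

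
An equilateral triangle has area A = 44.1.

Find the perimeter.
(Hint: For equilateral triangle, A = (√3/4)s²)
A = (√3/4)s²  →  s² = 4A/√3 = 4·44.1/√3 = 101.845
s = 10.0918
Perimeter = 3s = 30.28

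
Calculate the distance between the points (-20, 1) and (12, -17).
Using the distance formula: d = sqrt((x₂-x₁)² + (y₂-y₁)²)
dx = 12 - (-20) = 32
dy = (-17) - 1 = -18
d = sqrt(32² + (-18)²) = sqrt(1024 + 324) = sqrt(1348) = 36.72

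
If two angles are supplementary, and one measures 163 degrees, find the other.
Supplementary angles sum to 180 degrees.
Other angle = 180 - 163
Other angle = 17 degrees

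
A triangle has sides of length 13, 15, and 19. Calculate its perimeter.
Perimeter = sum of all sides
Perimeter = 13 + 15 + 19
Perimeter = 47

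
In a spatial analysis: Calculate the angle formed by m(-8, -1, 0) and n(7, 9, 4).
m·n = -65, |m|² = 65, |n|² = 146
cos θ = -65/√9490 ≈ -0.6672
θ ≈ 131.9°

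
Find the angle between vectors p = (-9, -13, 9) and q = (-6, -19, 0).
p·q = 301, |p|² = 331, |q|² = 397
cos θ = 301/√131407 ≈ 0.8303
θ ≈ 33.87°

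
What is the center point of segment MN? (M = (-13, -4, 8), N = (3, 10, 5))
Midpoint = ((-13+3)/2, (-4+10)/2, (8+5)/2) = (-5, 3, 6.5)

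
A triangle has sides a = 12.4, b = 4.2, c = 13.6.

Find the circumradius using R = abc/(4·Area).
s = (a+b+c)/2 = 15.1
Area = √(s(s-a)(s-b)(s-c)) = √(15.1·2.7·10.9·1.5) = 25.8184
R = abc/(4·Area) = (12.4·4.2·13.6)/(4·25.8184) = 708.288/103.2736 = 6.858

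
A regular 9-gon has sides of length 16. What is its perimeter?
Perimeter = number of sides * side length
Perimeter = 9 * 16
Perimeter = 144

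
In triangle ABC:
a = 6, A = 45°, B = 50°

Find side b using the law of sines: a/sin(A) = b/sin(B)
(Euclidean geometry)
b = a·sin(B)/sin(A) = 6·sin(50°)/sin(45°)
b = 6·0.766044/0.707107 = 6.5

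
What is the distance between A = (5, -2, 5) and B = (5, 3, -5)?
d = √[(0)² + (5)² + (-10)²] = √125 = 11.18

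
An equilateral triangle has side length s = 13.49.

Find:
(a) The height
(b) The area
(a) Height h = s·√3/2 = 13.49·√3/2 = 11.68
(b) Area = (√3/4)·s² = (√3/4)·13.49² = (√3/4)·181.98 = 78.8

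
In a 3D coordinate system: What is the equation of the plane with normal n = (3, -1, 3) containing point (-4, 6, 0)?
d = n·P = (3)(-4) + (-1)(6) + (3)(0) = -18
Plane: 3x - y + 3z = -18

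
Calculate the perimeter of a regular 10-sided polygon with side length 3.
Perimeter = number of sides * side length
Perimeter = 10 * 3
Perimeter = 30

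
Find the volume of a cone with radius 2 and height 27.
Volume = (1/3) * pi * r² * h
Volume = (1/3) * pi * 2² * 27
Volume = (1/3) * pi * 4 * 27
Volume = (1/3) * pi * 108
Volume = 113.10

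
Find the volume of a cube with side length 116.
Volume = s³
Volume = 116³
Volume = 1560896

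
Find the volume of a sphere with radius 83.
Volume = (4/3) * pi * r³
Volume = (4/3) * pi * 83³
Volume = (4/3) * pi * 571787
Volume = 2395095.78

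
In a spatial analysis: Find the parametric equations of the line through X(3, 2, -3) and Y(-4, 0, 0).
Direction vector d = Y - X = (-7, -2, 3)
x = 3 - 7t, y = 2 - 2t, z = -3 + 3t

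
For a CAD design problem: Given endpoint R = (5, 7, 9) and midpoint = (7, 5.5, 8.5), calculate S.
S = (2×7 - 5, 2×5.5 - 7, 2×8.5 - 9) = (9, 4, 8)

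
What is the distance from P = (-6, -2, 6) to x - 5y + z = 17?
d = |1(-6) + (-5)(-2) + 1(6) - (17)| / √(1² + (-5)² + 1²) = 7/√27 = 1.347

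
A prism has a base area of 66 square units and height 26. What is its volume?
Volume = base area * height
Volume = 66 * 26
Volume = 1716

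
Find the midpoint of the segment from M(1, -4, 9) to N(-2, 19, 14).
Midpoint = ((1-2)/2, (-4+19)/2, (9+14)/2) = (-0.5, 7.5, 11.5)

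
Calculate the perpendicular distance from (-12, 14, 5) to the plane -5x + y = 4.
d = |(-5)(-12) + 1(14) + 0(5) - (4)| / √((-5)² + 1² + 0²) = 70/√26 = 13.73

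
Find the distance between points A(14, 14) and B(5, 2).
Using the distance formula: d = sqrt((x₂-x₁)² + (y₂-y₁)²)
dx = 5 - 14 = -9
dy = 2 - 14 = -12
d = sqrt((-9)² + (-12)²) = sqrt(81 + 144) = sqrt(225) = 15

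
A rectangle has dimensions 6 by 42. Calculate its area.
Area = length * width
Area = 6 * 42
Area = 252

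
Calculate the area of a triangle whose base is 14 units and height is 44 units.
Area = (1/2) * base * height
Area = (1/2) * 14 * 44
Area = 308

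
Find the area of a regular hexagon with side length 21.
For a regular 6-gon with side length s = 21:
Apothem a = s / (2*tan(pi/6)) = 21 / (2*tan(pi/6)) ≈ 18.1865
Perimeter P = 6 * 21 = 126
Area = (1/2) * P * a = (1/2) * 126 * 18.1865 = 1145.75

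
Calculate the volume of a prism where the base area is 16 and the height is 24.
Volume = base area * height
Volume = 16 * 24
Volume = 384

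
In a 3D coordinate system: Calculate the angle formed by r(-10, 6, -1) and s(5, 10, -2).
r·s = 12, |r|² = 137, |s|² = 129
cos θ = 12/√17673 ≈ 0.09027
θ ≈ 84.82°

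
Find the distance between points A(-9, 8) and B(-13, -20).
Using the distance formula: d = sqrt((x₂-x₁)² + (y₂-y₁)²)
dx = (-13) - (-9) = -4
dy = (-20) - 8 = -28
d = sqrt((-4)² + (-28)²) = sqrt(16 + 784) = sqrt(800) = 28.28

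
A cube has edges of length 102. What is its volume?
Volume = s³
Volume = 102³
Volume = 1061208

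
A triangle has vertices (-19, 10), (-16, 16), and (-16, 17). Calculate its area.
Using the coordinate formula: Area = (1/2)|x₁(y₂-y₃) + x₂(y₃-y₁) + x₃(y₁-y₂)|
Area = (1/2)|(-19)(16-17) + (-16)(17-10) + (-16)(10-16)|
Area = (1/2)|(-19)*(-1) + (-16)*7 + (-16)*(-6)|
Area = (1/2)|19 + (-112) + 96|
Area = (1/2)*3 = 1.50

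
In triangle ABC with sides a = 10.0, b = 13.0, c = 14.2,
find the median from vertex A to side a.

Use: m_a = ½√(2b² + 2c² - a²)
m_a = ½√(2·13.0² + 2·14.2² - 10.0²)
m_a = ½√(338 + 403.28 - 100) = ½√641.28 = 12.66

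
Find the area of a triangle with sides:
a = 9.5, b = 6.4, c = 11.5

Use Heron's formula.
s = (a+b+c)/2 = (9.5+6.4+11.5)/2 = 13.7
A = √(s(s-a)(s-b)(s-c)) = √(13.7·4.2·7.3·2.2)
A = √924.092 = 30.4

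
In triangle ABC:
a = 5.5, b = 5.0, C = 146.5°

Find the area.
Using A = ½ab·sin(C):
A = ½·5.5·5.0·sin(146.5°) = ½·27.5·0.551937 = 7.589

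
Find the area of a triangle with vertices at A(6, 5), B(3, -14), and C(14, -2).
Using the coordinate formula: Area = (1/2)|x₁(y₂-y₃) + x₂(y₃-y₁) + x₃(y₁-y₂)|
Area = (1/2)|6((-14)-(-2)) + 3((-2)-5) + 14(5-(-14))|
Area = (1/2)|6*(-12) + 3*(-7) + 14*19|
Area = (1/2)|(-72) + (-21) + 266|
Area = (1/2)*173 = 86.50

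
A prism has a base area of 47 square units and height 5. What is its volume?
Volume = base area * height
Volume = 47 * 5
Volume = 235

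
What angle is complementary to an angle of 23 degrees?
Complementary angles sum to 90 degrees.
Other angle = 90 - 23
Other angle = 67 degrees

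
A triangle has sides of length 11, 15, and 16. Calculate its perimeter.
Perimeter = sum of all sides
Perimeter = 11 + 15 + 16
Perimeter = 42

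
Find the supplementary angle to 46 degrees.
Supplementary angles sum to 180 degrees.
Other angle = 180 - 46
Other angle = 134 degrees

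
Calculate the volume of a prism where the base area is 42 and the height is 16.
Volume = base area * height
Volume = 42 * 16
Volume = 672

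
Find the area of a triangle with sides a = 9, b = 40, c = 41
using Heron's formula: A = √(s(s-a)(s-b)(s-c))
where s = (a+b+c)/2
s = (9+40+41)/2 = 45
A = √(45·36·5·4) = √32400 = 180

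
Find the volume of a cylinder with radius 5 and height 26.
Volume = pi * r² * h
Volume = pi * 5² * 26
Volume = pi * 25 * 26
Volume = pi * 650
Volume = 2042.04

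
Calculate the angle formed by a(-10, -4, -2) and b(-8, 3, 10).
a·b = 48, |a|² = 120, |b|² = 173
cos θ = 48/√20760 ≈ 0.3331
θ ≈ 70.54°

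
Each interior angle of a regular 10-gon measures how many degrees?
Interior angle of a regular n-gon = (n-2)*180/n
Interior angle = (10-2)*180/10
Interior angle = 8*180/10
Interior angle = 1440/10
Interior angle = 144 degrees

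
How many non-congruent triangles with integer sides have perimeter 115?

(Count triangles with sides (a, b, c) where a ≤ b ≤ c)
With a ≤ b ≤ c and a + b + c = 115, the triangle inequality a + b > c gives c < 115/2, so c ≤ 57.
Iterate a from 1 to ⌊p/3⌋ = 38; for each a, b ranges from a to ⌊(p−a)/2⌋ with c = p − a − b, keeping only c ≥ b.
Triples: (1, 57, 57), (2, 56, 57), (3, 55, 57), …
Count = 290 triangles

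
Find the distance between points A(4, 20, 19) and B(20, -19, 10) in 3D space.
d = √[(16)² + (-39)² + (-9)²] = √1858 = 43.1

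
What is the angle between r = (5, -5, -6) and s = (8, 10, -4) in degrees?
r·s = 14, |r|² = 86, |s|² = 180
cos θ = 14/√15480 ≈ 0.1125
θ ≈ 83.54°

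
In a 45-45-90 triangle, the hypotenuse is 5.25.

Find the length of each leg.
In a 45-45-90 triangle, hypotenuse = leg·√2  →  leg = hypotenuse/√2
leg = 5.25/√2 = 3.712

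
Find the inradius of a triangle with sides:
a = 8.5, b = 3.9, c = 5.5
s = (a+b+c)/2 = (8.5+3.9+5.5)/2 = 8.95
Area = √(s(s-a)(s-b)(s-c)) = √(8.95·0.45·5.05·3.45) = 8.3767
r = Area/s = 8.3767/8.95 = 0.9359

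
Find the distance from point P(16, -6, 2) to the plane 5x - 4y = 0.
d = |5(16) + (-4)(-6) + 0(2) - (0)| / √(5² + (-4)² + 0²) = 104/√41 = 16.24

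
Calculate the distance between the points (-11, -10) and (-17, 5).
Using the distance formula: d = sqrt((x₂-x₁)² + (y₂-y₁)²)
dx = (-17) - (-11) = -6
dy = 5 - (-10) = 15
d = sqrt((-6)² + 15²) = sqrt(36 + 225) = sqrt(261) = 16.16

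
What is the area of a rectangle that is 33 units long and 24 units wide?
Area = length * width
Area = 33 * 24
Area = 792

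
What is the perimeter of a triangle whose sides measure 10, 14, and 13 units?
Perimeter = sum of all sides
Perimeter = 10 + 14 + 13
Perimeter = 37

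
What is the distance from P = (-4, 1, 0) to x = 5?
d = |1(-4) + 0(1) + 0(0) - (5)| / √(1² + 0² + 0²) = 9/√1 = 9.0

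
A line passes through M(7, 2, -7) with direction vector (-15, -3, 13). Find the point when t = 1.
P(1) = (7 + (-15)(1), 2 + (-3)(1), -7 + 13(1)) = (-8, -1, 6)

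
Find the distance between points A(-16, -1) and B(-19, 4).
Using the distance formula: d = sqrt((x₂-x₁)² + (y₂-y₁)²)
dx = (-19) - (-16) = -3
dy = 4 - (-1) = 5
d = sqrt((-3)² + 5²) = sqrt(9 + 25) = sqrt(34) = 5.83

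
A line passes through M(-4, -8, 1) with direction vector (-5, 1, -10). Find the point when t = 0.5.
P(0.5) = (-4 + (-5)(0.5), -8 + 1(0.5), 1 + (-10)(0.5)) = (-6.5, -7.5, -4)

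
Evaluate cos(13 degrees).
cos(13 degrees) = 0.9744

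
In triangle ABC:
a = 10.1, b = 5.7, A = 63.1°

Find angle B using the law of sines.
sin(B)/b = sin(A)/a
sin(B) = b·sin(A)/a = 5.7·sin(63.1°)/10.1 = 0.503292
B = arcsin(0.503292) = 30.22°  (b ≤ a, so B ≤ A and the acute solution is unique)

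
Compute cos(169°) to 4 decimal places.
cos(169 degrees) = -0.9816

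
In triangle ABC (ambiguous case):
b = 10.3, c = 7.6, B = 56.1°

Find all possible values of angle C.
sin(C)/c = sin(B)/b  →  sin(C) = c·sin(B)/b = 7.6·sin(56.1°)/10.3 = 0.612436
C₁ = arcsin(0.612436) = 37.77°,  C₂ = 180° - C₁ = 142.23°
Check C₂: A = 180° - 56.1° - 142.23° = -18.33° ≤ 0, rejected
C = 37.77° (one solution)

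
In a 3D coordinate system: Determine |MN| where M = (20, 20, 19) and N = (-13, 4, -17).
d = √[(-33)² + (-16)² + (-36)²] = √2641 = 51.39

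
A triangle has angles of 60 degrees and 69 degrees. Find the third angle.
Sum of angles in a triangle = 180 degrees
Third angle = 180 - 60 - 69
Third angle = 51 degrees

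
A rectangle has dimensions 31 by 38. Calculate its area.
Area = length * width
Area = 31 * 38
Area = 1178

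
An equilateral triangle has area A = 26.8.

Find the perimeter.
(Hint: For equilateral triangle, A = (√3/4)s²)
A = (√3/4)s²  →  s² = 4A/√3 = 4·26.8/√3 = 61.8919
s = 7.86714
Perimeter = 3s = 23.6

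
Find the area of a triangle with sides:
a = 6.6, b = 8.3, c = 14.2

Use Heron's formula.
s = (a+b+c)/2 = (6.6+8.3+14.2)/2 = 14.55
A = √(s(s-a)(s-b)(s-c)) = √(14.55·7.95·6.25·0.35)
A = √253.034 = 15.91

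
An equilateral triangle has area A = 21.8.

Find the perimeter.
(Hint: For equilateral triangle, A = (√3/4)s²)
A = (√3/4)s²  →  s² = 4A/√3 = 4·21.8/√3 = 50.3449
s = 7.09542
Perimeter = 3s = 21.29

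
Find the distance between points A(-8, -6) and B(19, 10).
Using the distance formula: d = sqrt((x₂-x₁)² + (y₂-y₁)²)
dx = 19 - (-8) = 27
dy = 10 - (-6) = 16
d = sqrt(27² + 16²) = sqrt(729 + 256) = sqrt(985) = 31.38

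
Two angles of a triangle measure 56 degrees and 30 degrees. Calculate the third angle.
Sum of angles in a triangle = 180 degrees
Third angle = 180 - 56 - 30
Third angle = 94 degrees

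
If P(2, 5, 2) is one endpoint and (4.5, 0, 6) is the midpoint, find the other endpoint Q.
Q = (2×4.5 - 2, 2×0 - 5, 2×6 - 2) = (7, -5, 10)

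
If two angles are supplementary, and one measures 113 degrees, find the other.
Supplementary angles sum to 180 degrees.
Other angle = 180 - 113
Other angle = 67 degrees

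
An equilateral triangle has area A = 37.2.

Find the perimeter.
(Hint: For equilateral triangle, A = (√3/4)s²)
A = (√3/4)s²  →  s² = 4A/√3 = 4·37.2/√3 = 85.9097
s = 9.26875
Perimeter = 3s = 27.81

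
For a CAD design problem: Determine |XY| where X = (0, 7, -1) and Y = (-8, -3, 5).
d = √[(-8)² + (-10)² + (6)²] = √200 = 14.14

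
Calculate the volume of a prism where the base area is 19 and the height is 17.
Volume = base area * height
Volume = 19 * 17
Volume = 323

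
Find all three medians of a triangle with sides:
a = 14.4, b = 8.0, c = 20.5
Using m_x = ½√(2y² + 2z² - x²):
m_a = ½√(2·8.0² + 2·20.5² - 14.4²) = ½√761.14 = 13.79
m_b = ½√(2·14.4² + 2·20.5² - 8.0²) = ½√1191.22 = 17.26
m_c = ½√(2·14.4² + 2·8.0² - 20.5²) = ½√122.47 = 5.533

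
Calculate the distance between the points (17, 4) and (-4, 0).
Using the distance formula: d = sqrt((x₂-x₁)² + (y₂-y₁)²)
dx = (-4) - 17 = -21
dy = 0 - 4 = -4
d = sqrt((-21)² + (-4)²) = sqrt(441 + 16) = sqrt(457) = 21.38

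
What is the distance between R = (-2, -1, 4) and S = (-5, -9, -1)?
d = √[(-3)² + (-8)² + (-5)²] = √98 = 9.899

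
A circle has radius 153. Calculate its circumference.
Circumference = 2 * pi * r
Circumference = 2 * pi * 153
Circumference = 961.33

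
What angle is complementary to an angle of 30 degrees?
Complementary angles sum to 90 degrees.
Other angle = 90 - 30
Other angle = 60 degrees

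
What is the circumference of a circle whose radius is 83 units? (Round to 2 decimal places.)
Circumference = 2 * pi * r
Circumference = 2 * pi * 83
Circumference = 521.50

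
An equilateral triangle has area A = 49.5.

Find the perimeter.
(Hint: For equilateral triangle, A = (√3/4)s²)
A = (√3/4)s²  →  s² = 4A/√3 = 4·49.5/√3 = 114.315
s = 10.6918
Perimeter = 3s = 32.08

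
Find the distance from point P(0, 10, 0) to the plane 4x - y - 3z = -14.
d = |4(0) + (-1)(10) + (-3)(0) - (-14)| / √(4² + (-1)² + (-3)²) = 4/√26 = 0.7845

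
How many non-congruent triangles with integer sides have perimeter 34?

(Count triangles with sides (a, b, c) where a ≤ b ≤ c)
With a ≤ b ≤ c and a + b + c = 34, the triangle inequality a + b > c gives c < 34/2, so c ≤ 16.
Iterate a from 1 to ⌊p/3⌋ = 11; for each a, b ranges from a to ⌊(p−a)/2⌋ with c = p − a − b, keeping only c ≥ b.
Triples: (2, 16, 16), (3, 15, 16), (4, 14, 16), …
Count = 24 triangles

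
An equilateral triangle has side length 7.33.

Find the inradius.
For an equilateral triangle, r = s/(2√3) where s is the side.
r = 7.33/(2√3) = 7.33/3.464102 = 2.116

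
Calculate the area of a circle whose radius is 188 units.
Area = pi * r²
Area = pi * 188²
Area = pi * 35344
Area = 111036.45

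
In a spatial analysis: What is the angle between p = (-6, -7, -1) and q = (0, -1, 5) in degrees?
p·q = 2, |p|² = 86, |q|² = 26
cos θ = 2/√2236 ≈ 0.0423
θ ≈ 87.58°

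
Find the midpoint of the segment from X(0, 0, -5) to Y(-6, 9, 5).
Midpoint = ((0-6)/2, (0+9)/2, (-5+5)/2) = (-3, 4.5, 0)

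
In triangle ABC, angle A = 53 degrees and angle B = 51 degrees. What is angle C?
Sum of angles in a triangle = 180 degrees
Third angle = 180 - 53 - 51
Third angle = 76 degrees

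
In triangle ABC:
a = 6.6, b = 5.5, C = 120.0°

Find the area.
Using A = ½ab·sin(C):
A = ½·6.6·5.5·sin(120.0°) = ½·36.3·0.866025 = 15.72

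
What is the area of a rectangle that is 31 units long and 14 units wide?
Area = length * width
Area = 31 * 14
Area = 434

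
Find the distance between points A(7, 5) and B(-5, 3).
Using the distance formula: d = sqrt((x₂-x₁)² + (y₂-y₁)²)
dx = (-5) - 7 = -12
dy = 3 - 5 = -2
d = sqrt((-12)² + (-2)²) = sqrt(144 + 4) = sqrt(148) = 12.17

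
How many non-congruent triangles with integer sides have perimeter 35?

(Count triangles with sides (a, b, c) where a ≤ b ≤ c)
With a ≤ b ≤ c and a + b + c = 35, the triangle inequality a + b > c gives c < 35/2, so c ≤ 17.
Iterate a from 1 to ⌊p/3⌋ = 11; for each a, b ranges from a to ⌊(p−a)/2⌋ with c = p − a − b, keeping only c ≥ b.
Triples: (1, 17, 17), (2, 16, 17), (3, 15, 17), …
Count = 30 triangles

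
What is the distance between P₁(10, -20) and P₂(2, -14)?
Using the distance formula: d = sqrt((x₂-x₁)² + (y₂-y₁)²)
dx = 2 - 10 = -8
dy = (-14) - (-20) = 6
d = sqrt((-8)² + 6²) = sqrt(64 + 36) = sqrt(100) = 10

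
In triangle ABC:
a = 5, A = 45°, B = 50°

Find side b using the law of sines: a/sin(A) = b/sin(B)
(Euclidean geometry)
b = a·sin(B)/sin(A) = 5·sin(50°)/sin(45°)
b = 5·0.766044/0.707107 = 5.417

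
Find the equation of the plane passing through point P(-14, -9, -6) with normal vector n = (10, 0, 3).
d = n·P = (10)(-14) + (0)(-9) + (3)(-6) = -158
Plane: 10x + 3z = -158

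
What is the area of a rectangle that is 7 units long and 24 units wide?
Area = length * width
Area = 7 * 24
Area = 168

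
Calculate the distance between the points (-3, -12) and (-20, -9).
Using the distance formula: d = sqrt((x₂-x₁)² + (y₂-y₁)²)
dx = (-20) - (-3) = -17
dy = (-9) - (-12) = 3
d = sqrt((-17)² + 3²) = sqrt(289 + 9) = sqrt(298) = 17.26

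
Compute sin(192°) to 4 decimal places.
sin(192 degrees) = -0.2079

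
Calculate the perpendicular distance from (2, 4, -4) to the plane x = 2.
d = |1(2) + 0(4) + 0(-4) - (2)| / √(1² + 0² + 0²) = 0/√1 = 0.0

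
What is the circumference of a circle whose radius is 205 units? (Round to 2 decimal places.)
Circumference = 2 * pi * r
Circumference = 2 * pi * 205
Circumference = 1288.05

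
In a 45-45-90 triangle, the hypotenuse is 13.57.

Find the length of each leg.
In a 45-45-90 triangle, hypotenuse = leg·√2  →  leg = hypotenuse/√2
leg = 13.57/√2 = 9.595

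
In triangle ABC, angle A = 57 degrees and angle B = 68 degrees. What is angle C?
Sum of angles in a triangle = 180 degrees
Third angle = 180 - 57 - 68
Third angle = 55 degrees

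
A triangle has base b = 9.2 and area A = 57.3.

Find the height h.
A = ½bh  →  h = 2A/b
h = 2·57.3/9.2 = 12.46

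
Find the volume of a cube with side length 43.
Volume = s³
Volume = 43³
Volume = 79507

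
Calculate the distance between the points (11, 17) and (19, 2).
Using the distance formula: d = sqrt((x₂-x₁)² + (y₂-y₁)²)
dx = 19 - 11 = 8
dy = 2 - 17 = -15
d = sqrt(8² + (-15)²) = sqrt(64 + 225) = sqrt(289) = 17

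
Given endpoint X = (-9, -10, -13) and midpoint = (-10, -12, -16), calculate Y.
Y = (2×(-10) - (-9), 2×(-12) - (-10), 2×(-16) - (-13)) = (-11, -14, -19)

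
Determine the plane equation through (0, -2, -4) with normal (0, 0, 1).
d = n·P = (0)(0) + (0)(-2) + (1)(-4) = -4
Plane: z = -4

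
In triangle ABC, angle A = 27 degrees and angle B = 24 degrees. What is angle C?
Sum of angles in a triangle = 180 degrees
Third angle = 180 - 27 - 24
Third angle = 129 degrees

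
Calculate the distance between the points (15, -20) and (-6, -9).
Using the distance formula: d = sqrt((x₂-x₁)² + (y₂-y₁)²)
dx = (-6) - 15 = -21
dy = (-9) - (-20) = 11
d = sqrt((-21)² + 11²) = sqrt(441 + 121) = sqrt(562) = 23.71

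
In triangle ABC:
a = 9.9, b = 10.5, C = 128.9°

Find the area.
Using A = ½ab·sin(C):
A = ½·9.9·10.5·sin(128.9°) = ½·103.95·0.778243 = 40.45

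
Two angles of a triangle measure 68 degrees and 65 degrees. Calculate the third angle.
Sum of angles in a triangle = 180 degrees
Third angle = 180 - 68 - 65
Third angle = 47 degrees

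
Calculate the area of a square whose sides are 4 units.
Area = s²
Area = 4²
Area = 16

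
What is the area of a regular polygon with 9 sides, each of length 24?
For a regular 9-gon with side length s = 24:
Apothem a = s / (2*tan(pi/9)) = 24 / (2*tan(pi/9)) ≈ 32.9697
Perimeter P = 9 * 24 = 216
Area = (1/2) * P * a = (1/2) * 216 * 32.9697 = 3560.73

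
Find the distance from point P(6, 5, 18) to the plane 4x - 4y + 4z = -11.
d = |4(6) + (-4)(5) + 4(18) - (-11)| / √(4² + (-4)² + 4²) = 87/√48 = 12.56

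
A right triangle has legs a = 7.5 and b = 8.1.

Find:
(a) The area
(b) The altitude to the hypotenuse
(a) Area = ½ab = ½·7.5·8.1 = 30.375
(b) Hypotenuse c = √(7.5² + 8.1²) = √121.86 = 11.039
    Area = ½·c·h_c  →  h_c = 2·Area/c = 2·30.375/11.039 = 5.503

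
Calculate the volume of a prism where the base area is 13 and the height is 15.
Volume = base area * height
Volume = 13 * 15
Volume = 195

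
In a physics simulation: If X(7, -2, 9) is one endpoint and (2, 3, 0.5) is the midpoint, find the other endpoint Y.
Y = (2×2 - 7, 2×3 - (-2), 2×0.5 - 9) = (-3, 8, -8)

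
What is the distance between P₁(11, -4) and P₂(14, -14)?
Using the distance formula: d = sqrt((x₂-x₁)² + (y₂-y₁)²)
dx = 14 - 11 = 3
dy = (-14) - (-4) = -10
d = sqrt(3² + (-10)²) = sqrt(9 + 100) = sqrt(109) = 10.44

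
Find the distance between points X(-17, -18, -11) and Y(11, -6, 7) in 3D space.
d = √[(28)² + (12)² + (18)²] = √1252 = 35.38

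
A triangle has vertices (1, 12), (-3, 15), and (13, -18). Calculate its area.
Using the coordinate formula: Area = (1/2)|x₁(y₂-y₃) + x₂(y₃-y₁) + x₃(y₁-y₂)|
Area = (1/2)|1(15-(-18)) + (-3)((-18)-12) + 13(12-15)|
Area = (1/2)|1*33 + (-3)*(-30) + 13*(-3)|
Area = (1/2)|33 + 90 + (-39)|
Area = (1/2)*84 = 42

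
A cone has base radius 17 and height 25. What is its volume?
Volume = (1/3) * pi * r² * h
Volume = (1/3) * pi * 17² * 25
Volume = (1/3) * pi * 289 * 25
Volume = (1/3) * pi * 7225
Volume = 7566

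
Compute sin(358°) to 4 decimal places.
sin(358 degrees) = -0.0349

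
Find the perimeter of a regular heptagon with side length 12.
Perimeter = number of sides * side length
Perimeter = 7 * 12
Perimeter = 84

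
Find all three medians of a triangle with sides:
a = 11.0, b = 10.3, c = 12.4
Using m_x = ½√(2y² + 2z² - x²):
m_a = ½√(2·10.3² + 2·12.4² - 11.0²) = ½√398.7 = 9.984
m_b = ½√(2·11.0² + 2·12.4² - 10.3²) = ½√443.43 = 10.53
m_c = ½√(2·11.0² + 2·10.3² - 12.4²) = ½√300.42 = 8.666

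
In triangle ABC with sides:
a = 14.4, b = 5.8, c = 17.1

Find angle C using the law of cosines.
cos(C) = (a² + b² - c²)/(2ab)
cos(C) = (14.4² + 5.8² - 17.1²)/(2·14.4·5.8) = -51.41/167.04 = -0.307771
C = arccos(-0.307771) = 107.9°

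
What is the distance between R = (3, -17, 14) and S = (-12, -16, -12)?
d = √[(-15)² + (1)² + (-26)²] = √902 = 30.03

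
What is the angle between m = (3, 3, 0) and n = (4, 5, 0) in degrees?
m·n = 27, |m|² = 18, |n|² = 41
cos θ = 27/√738 ≈ 0.9939
θ ≈ 6.34°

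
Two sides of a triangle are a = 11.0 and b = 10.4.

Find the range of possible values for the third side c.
By the triangle inequality: |a - b| < c < a + b
|11.0 - 10.4| < c < 11.0 + 10.4
0.6 < c < 21.4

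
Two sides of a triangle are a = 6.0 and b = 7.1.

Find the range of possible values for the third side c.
By the triangle inequality: |a - b| < c < a + b
|6.0 - 7.1| < c < 6.0 + 7.1
1.1 < c < 13.1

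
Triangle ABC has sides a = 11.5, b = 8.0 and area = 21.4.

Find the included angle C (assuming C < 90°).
Area = ½ab·sin(C)  →  sin(C) = 2·Area/(ab)
sin(C) = 2·21.4/(11.5·8.0) = 0.465217
C = arcsin(0.465217) = 27.72°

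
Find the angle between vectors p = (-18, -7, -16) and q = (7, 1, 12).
p·q = -325, |p|² = 629, |q|² = 194
cos θ = -325/√122026 ≈ -0.9304
θ ≈ 158.5°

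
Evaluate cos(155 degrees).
cos(155 degrees) = -0.9063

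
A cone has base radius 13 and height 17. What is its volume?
Volume = (1/3) * pi * r² * h
Volume = (1/3) * pi * 13² * 17
Volume = (1/3) * pi * 169 * 17
Volume = (1/3) * pi * 2873
Volume = 3008.60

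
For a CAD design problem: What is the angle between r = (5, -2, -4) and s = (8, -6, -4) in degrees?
r·s = 68, |r|² = 45, |s|² = 116
cos θ = 68/√5220 ≈ 0.9412
θ ≈ 19.75°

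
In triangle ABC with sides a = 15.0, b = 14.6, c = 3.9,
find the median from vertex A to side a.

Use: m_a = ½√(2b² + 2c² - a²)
m_a = ½√(2·14.6² + 2·3.9² - 15.0²)
m_a = ½√(426.32 + 30.42 - 225) = ½√231.74 = 7.612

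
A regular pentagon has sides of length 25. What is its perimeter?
Perimeter = number of sides * side length
Perimeter = 5 * 25
Perimeter = 125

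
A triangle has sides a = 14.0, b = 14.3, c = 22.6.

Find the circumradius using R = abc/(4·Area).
s = (a+b+c)/2 = 25.45
Area = √(s(s-a)(s-b)(s-c)) = √(25.45·11.45·11.15·2.85) = 96.2291
R = abc/(4·Area) = (14.0·14.3·22.6)/(4·96.2291) = 4524.52/384.9164 = 11.75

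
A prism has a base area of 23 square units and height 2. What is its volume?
Volume = base area * height
Volume = 23 * 2
Volume = 46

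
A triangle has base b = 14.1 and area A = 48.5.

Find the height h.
A = ½bh  →  h = 2A/b
h = 2·48.5/14.1 = 6.879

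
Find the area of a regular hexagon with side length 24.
For a regular 6-gon with side length s = 24:
Apothem a = s / (2*tan(pi/6)) = 24 / (2*tan(pi/6)) ≈ 20.7846
Perimeter P = 6 * 24 = 144
Area = (1/2) * P * a = (1/2) * 144 * 20.7846 = 1496.49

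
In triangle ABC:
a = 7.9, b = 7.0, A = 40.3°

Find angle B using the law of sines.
sin(B)/b = sin(A)/a
sin(B) = b·sin(A)/a = 7.0·sin(40.3°)/7.9 = 0.573105
B = arcsin(0.573105) = 34.97°  (b ≤ a, so B ≤ A and the acute solution is unique)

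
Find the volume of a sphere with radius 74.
Volume = (4/3) * pi * r³
Volume = (4/3) * pi * 74³
Volume = (4/3) * pi * 405224
Volume = 1697398.32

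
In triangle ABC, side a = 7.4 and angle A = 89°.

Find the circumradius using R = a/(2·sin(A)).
R = a/(2·sin(A)) = 7.4/(2·sin(89°))
R = 7.4/(2·0.999848) = 7.4/1.999695 = 3.701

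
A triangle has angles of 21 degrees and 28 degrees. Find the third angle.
Sum of angles in a triangle = 180 degrees
Third angle = 180 - 21 - 28
Third angle = 131 degrees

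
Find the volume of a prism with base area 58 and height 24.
Volume = base area * height
Volume = 58 * 24
Volume = 1392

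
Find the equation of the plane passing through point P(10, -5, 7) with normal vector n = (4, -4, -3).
d = n·P = (4)(10) + (-4)(-5) + (-3)(7) = 39
Plane: 4x - 4y - 3z = 39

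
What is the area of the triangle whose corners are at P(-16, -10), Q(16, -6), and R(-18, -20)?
Using the coordinate formula: Area = (1/2)|x₁(y₂-y₃) + x₂(y₃-y₁) + x₃(y₁-y₂)|
Area = (1/2)|(-16)((-6)-(-20)) + 16((-20)-(-10)) + (-18)((-10)-(-6))|
Area = (1/2)|(-16)*14 + 16*(-10) + (-18)*(-4)|
Area = (1/2)|(-224) + (-160) + 72|
Area = (1/2)*312 = 156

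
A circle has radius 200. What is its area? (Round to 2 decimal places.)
Area = pi * r²
Area = pi * 200²
Area = pi * 40000
Area = 125663.71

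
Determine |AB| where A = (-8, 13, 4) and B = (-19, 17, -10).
d = √[(-11)² + (4)² + (-14)²] = √333 = 18.25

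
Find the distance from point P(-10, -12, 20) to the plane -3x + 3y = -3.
d = |(-3)(-10) + 3(-12) + 0(20) - (-3)| / √((-3)² + 3² + 0²) = 3/√18 = 0.7071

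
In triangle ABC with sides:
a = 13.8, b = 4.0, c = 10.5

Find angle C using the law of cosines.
cos(C) = (a² + b² - c²)/(2ab)
cos(C) = (13.8² + 4.0² - 10.5²)/(2·13.8·4.0) = 96.19/110.4 = 0.871286
C = arccos(0.871286) = 29.39°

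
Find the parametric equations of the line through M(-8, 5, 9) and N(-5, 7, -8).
Direction vector d = N - M = (3, 2, -17)
x = -8 + 3t, y = 5 + 2t, z = 9 - 17t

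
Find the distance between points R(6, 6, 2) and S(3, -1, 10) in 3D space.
d = √[(-3)² + (-7)² + (8)²] = √122 = 11.05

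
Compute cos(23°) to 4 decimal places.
cos(23 degrees) = 0.9205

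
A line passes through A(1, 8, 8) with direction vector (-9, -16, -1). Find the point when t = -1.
P(-1) = (1 + (-9)(-1), 8 + (-16)(-1), 8 + (-1)(-1)) = (10, 24, 9)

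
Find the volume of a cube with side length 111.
Volume = s³
Volume = 111³
Volume = 1367631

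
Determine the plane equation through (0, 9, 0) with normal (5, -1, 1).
d = n·P = (5)(0) + (-1)(9) + (1)(0) = -9
Plane: 5x - y + z = -9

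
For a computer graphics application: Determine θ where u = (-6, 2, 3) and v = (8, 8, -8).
u·v = -56, |u|² = 49, |v|² = 192
cos θ = -56/√9408 ≈ -0.5774
θ ≈ 125.3°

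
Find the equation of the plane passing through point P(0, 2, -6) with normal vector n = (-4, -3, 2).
d = n·P = (-4)(0) + (-3)(2) + (2)(-6) = -18
Plane: -4x - 3y + 2z = -18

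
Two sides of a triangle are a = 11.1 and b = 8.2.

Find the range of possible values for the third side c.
By the triangle inequality: |a - b| < c < a + b
|11.1 - 8.2| < c < 11.1 + 8.2
2.9 < c < 19.3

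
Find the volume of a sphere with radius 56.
Volume = (4/3) * pi * r³
Volume = (4/3) * pi * 56³
Volume = (4/3) * pi * 175616
Volume = 735618.58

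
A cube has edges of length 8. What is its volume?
Volume = s³
Volume = 8³
Volume = 512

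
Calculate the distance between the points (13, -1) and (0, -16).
Using the distance formula: d = sqrt((x₂-x₁)² + (y₂-y₁)²)
dx = 0 - 13 = -13
dy = (-16) - (-1) = -15
d = sqrt((-13)² + (-15)²) = sqrt(169 + 225) = sqrt(394) = 19.85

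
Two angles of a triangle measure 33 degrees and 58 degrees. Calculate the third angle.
Sum of angles in a triangle = 180 degrees
Third angle = 180 - 33 - 58
Third angle = 89 degrees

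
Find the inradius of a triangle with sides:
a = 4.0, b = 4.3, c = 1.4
s = (a+b+c)/2 = (4.0+4.3+1.4)/2 = 4.85
Area = √(s(s-a)(s-b)(s-c)) = √(4.85·0.85·0.55·3.45) = 2.79686
r = Area/s = 2.79686/4.85 = 0.5767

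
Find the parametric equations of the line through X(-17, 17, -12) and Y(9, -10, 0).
Direction vector d = Y - X = (26, -27, 12)
x = -17 + 26t, y = 17 - 27t, z = -12 + 12t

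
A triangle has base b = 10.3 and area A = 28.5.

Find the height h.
A = ½bh  →  h = 2A/b
h = 2·28.5/10.3 = 5.534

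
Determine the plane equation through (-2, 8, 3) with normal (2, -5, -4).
d = n·P = (2)(-2) + (-5)(8) + (-4)(3) = -56
Plane: 2x - 5y - 4z = -56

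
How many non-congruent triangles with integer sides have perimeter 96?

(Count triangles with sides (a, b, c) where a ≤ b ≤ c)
With a ≤ b ≤ c and a + b + c = 96, the triangle inequality a + b > c gives c < 96/2, so c ≤ 47.
Iterate a from 1 to ⌊p/3⌋ = 32; for each a, b ranges from a to ⌊(p−a)/2⌋ with c = p − a − b, keeping only c ≥ b.
Triples: (2, 47, 47), (3, 46, 47), (4, 45, 47), …
Count = 192 triangles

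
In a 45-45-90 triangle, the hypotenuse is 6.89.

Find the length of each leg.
In a 45-45-90 triangle, hypotenuse = leg·√2  →  leg = hypotenuse/√2
leg = 6.89/√2 = 4.872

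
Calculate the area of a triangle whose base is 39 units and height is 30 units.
Area = (1/2) * base * height
Area = (1/2) * 39 * 30
Area = 585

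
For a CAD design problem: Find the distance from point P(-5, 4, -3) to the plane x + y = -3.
d = |1(-5) + 1(4) + 0(-3) - (-3)| / √(1² + 1² + 0²) = 2/√2 = 1.414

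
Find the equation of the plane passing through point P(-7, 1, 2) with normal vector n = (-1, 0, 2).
d = n·P = (-1)(-7) + (0)(1) + (2)(2) = 11
Plane: -x + 2z = 11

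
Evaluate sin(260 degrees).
sin(260 degrees) = -0.9848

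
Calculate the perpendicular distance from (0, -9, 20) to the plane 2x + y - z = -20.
d = |2(0) + 1(-9) + (-1)(20) - (-20)| / √(2² + 1² + (-1)²) = 9/√6 = 3.674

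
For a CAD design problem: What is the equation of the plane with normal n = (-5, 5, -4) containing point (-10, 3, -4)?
d = n·P = (-5)(-10) + (5)(3) + (-4)(-4) = 81
Plane: -5x + 5y - 4z = 81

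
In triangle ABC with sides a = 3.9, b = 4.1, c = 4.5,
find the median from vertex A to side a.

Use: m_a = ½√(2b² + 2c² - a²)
m_a = ½√(2·4.1² + 2·4.5² - 3.9²)
m_a = ½√(33.62 + 40.5 - 15.21) = ½√58.91 = 3.838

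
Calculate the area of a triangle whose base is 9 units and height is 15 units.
Area = (1/2) * base * height
Area = (1/2) * 9 * 15
Area = 67.50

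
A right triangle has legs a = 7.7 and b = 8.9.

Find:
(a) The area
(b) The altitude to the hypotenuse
(a) Area = ½ab = ½·7.7·8.9 = 34.265
(b) Hypotenuse c = √(7.7² + 8.9²) = √138.5 = 11.7686
    Area = ½·c·h_c  →  h_c = 2·Area/c = 2·34.265/11.7686 = 5.823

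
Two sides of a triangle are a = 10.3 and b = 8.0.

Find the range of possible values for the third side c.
By the triangle inequality: |a - b| < c < a + b
|10.3 - 8.0| < c < 10.3 + 8.0
2.3 < c < 18.3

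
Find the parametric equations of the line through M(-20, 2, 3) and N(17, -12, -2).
Direction vector d = N - M = (37, -14, -5)
x = -20 + 37t, y = 2 - 14t, z = 3 - 5t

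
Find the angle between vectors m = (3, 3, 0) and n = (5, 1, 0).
m·n = 18, |m|² = 18, |n|² = 26
cos θ = 18/√468 ≈ 0.8321
θ ≈ 33.69°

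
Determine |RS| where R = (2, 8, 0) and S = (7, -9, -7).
d = √[(5)² + (-17)² + (-7)²] = √363 = 19.05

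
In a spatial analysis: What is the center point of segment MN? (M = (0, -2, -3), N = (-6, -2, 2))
Midpoint = ((0-6)/2, (-2-2)/2, (-3+2)/2) = (-3, -2, -0.5)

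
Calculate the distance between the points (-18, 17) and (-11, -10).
Using the distance formula: d = sqrt((x₂-x₁)² + (y₂-y₁)²)
dx = (-11) - (-18) = 7
dy = (-10) - 17 = -27
d = sqrt(7² + (-27)²) = sqrt(49 + 729) = sqrt(778) = 27.89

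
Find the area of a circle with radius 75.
Area = pi * r²
Area = pi * 75²
Area = pi * 5625
Area = 17671.46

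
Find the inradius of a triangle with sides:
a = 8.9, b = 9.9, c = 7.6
s = (a+b+c)/2 = (8.9+9.9+7.6)/2 = 13.2
Area = √(s(s-a)(s-b)(s-c)) = √(13.2·4.3·3.3·5.6) = 32.3871
r = Area/s = 32.3871/13.2 = 2.454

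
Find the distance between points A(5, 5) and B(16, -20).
Using the distance formula: d = sqrt((x₂-x₁)² + (y₂-y₁)²)
dx = 16 - 5 = 11
dy = (-20) - 5 = -25
d = sqrt(11² + (-25)²) = sqrt(121 + 625) = sqrt(746) = 27.31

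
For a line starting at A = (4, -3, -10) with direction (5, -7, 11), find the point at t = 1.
P(1) = (4 + 5(1), -3 + (-7)(1), -10 + 11(1)) = (9, -10, 1)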